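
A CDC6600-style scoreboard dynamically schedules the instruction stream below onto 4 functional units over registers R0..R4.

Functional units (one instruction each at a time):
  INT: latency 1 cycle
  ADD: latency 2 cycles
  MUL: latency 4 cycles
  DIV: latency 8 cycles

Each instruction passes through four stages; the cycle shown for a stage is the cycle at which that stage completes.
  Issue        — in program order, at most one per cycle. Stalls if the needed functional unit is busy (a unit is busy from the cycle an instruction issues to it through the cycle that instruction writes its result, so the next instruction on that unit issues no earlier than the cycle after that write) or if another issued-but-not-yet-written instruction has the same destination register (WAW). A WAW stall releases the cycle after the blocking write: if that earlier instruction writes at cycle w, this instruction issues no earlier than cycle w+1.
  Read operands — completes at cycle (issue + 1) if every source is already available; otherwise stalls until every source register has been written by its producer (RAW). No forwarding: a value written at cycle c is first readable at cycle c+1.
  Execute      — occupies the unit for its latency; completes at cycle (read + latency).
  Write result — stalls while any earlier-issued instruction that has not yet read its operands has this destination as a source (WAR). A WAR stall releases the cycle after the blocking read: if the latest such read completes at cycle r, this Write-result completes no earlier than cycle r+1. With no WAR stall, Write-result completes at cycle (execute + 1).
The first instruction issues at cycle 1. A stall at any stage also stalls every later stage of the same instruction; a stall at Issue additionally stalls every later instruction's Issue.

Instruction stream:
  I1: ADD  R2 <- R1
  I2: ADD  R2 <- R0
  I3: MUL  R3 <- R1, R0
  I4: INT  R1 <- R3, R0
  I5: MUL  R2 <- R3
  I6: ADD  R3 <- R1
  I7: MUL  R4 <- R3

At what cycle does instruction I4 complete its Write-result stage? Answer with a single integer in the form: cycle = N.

cycle = 16

c1: I1→ADD
c2: I1 RO
c4: I1 EX
c5: I1 WR R2
c6: I2→ADD
c7: I2 RO | I3→MUL
c8: I3 RO | I4→INT
c9: I2 EX
c10: I2 WR R2
c12: I3 EX
c13: I3 WR R3
c14: I4 RO | I5→MUL
c15: I4 EX | I5 RO | I6→ADD
c16: I4 WR R1
c17: I6 RO
c19: I5 EX | I6 EX
c20: I5 WR R2 | I6 WR R3
c21: I7→MUL
c22: I7 RO
c26: I7 EX
c27: I7 WR R4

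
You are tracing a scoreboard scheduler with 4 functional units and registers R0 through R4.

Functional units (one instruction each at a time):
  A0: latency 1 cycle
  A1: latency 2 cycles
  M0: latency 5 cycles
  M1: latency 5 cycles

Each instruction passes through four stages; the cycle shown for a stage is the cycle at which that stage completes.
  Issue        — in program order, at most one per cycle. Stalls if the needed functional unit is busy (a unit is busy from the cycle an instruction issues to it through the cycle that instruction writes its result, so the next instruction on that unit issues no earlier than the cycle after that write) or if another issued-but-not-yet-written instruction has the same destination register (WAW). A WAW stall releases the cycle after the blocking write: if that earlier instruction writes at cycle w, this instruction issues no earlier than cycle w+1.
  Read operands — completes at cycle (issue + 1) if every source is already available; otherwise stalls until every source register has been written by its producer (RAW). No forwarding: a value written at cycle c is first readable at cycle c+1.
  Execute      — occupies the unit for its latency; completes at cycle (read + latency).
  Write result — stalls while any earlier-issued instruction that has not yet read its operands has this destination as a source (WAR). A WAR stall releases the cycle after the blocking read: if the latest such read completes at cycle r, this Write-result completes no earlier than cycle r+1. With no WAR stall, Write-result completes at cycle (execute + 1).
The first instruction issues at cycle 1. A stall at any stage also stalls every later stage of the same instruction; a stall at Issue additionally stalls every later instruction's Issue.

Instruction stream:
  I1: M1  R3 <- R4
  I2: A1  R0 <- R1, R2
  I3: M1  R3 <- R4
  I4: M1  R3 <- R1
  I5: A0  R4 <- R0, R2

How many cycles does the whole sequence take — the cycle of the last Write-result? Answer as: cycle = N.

cycle = 24

t=1  I1 dispatched to M1
t=2  I1 operands ready · I2 dispatched to A1
t=3  I2 operands ready
t=5  I2 complete
t=6  R0←I2
t=7  I1 complete
t=8  R3←I1
t=9  I3 dispatched to M1
t=10  I3 operands ready
t=15  I3 complete
t=16  R3←I3
t=17  I4 dispatched to M1
t=18  I4 operands ready · I5 dispatched to A0
t=19  I5 operands ready
t=20  I5 complete
t=21  R4←I5
t=23  I4 complete
t=24  R3←I4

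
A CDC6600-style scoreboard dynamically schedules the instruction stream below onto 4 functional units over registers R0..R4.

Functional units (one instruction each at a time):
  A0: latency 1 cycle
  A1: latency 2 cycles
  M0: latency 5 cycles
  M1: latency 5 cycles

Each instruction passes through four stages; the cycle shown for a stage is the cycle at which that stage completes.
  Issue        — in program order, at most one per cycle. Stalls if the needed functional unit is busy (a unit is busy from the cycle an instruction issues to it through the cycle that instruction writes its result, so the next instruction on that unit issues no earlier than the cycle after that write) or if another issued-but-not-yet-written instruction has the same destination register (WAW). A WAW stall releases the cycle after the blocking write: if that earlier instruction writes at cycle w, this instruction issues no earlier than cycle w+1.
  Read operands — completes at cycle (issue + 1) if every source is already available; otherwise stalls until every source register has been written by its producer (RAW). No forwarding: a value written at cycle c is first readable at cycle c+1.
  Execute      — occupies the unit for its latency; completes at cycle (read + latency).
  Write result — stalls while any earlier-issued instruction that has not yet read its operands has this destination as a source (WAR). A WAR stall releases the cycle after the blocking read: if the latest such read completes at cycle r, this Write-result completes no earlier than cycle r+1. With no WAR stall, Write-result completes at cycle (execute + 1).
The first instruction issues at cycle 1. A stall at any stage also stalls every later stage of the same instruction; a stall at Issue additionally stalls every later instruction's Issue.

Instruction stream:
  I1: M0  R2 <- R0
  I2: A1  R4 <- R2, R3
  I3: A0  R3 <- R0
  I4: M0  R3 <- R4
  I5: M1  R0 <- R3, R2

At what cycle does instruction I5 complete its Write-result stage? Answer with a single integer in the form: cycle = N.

1) issue 1, read 2, done 7, write 8
2) issue 2, read 9, done 11, write 12  <RAW R2: wait I1 write@8>
3) issue 3, read 4, done 5, write 10  <WAR R3: wait I2 read@9>
4) issue 11, read 13, done 18, write 19  <WAW R3: wait I3 write@10 / RAW R4: wait I2 write@12>
5) issue 12, read 20, done 25, write 26  <RAW R3: wait I4 write@19>

cycle = 26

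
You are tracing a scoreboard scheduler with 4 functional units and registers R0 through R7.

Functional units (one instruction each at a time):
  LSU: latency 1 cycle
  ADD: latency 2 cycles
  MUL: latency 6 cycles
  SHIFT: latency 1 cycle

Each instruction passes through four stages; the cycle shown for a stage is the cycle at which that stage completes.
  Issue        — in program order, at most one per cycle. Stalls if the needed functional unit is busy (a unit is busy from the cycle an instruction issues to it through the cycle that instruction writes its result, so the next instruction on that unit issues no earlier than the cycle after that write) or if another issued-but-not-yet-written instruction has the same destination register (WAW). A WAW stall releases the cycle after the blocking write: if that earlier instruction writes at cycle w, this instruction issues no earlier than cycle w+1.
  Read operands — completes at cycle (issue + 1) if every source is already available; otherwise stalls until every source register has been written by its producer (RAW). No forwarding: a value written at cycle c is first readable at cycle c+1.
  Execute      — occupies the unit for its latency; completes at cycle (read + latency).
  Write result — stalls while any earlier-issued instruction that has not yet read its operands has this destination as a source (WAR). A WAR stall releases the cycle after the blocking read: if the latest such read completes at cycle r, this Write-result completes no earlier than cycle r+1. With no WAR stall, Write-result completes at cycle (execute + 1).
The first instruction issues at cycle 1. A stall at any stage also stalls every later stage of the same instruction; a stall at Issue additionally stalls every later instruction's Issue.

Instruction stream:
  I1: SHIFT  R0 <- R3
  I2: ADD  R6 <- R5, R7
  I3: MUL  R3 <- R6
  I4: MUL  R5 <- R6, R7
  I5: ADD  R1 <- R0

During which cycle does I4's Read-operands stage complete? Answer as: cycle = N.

cycle = 16

I1: IS=1 RO=2 EX=3 WR=4
I2: IS=2 RO=3 EX=5 WR=6
I3: IS=3 RO=7 EX=13 WR=14  [RAW R6: wait I2 write@6]
I4: IS=15 RO=16 EX=22 WR=23  [struct: MUL busy until I3 writes@14]
I5: IS=16 RO=17 EX=19 WR=20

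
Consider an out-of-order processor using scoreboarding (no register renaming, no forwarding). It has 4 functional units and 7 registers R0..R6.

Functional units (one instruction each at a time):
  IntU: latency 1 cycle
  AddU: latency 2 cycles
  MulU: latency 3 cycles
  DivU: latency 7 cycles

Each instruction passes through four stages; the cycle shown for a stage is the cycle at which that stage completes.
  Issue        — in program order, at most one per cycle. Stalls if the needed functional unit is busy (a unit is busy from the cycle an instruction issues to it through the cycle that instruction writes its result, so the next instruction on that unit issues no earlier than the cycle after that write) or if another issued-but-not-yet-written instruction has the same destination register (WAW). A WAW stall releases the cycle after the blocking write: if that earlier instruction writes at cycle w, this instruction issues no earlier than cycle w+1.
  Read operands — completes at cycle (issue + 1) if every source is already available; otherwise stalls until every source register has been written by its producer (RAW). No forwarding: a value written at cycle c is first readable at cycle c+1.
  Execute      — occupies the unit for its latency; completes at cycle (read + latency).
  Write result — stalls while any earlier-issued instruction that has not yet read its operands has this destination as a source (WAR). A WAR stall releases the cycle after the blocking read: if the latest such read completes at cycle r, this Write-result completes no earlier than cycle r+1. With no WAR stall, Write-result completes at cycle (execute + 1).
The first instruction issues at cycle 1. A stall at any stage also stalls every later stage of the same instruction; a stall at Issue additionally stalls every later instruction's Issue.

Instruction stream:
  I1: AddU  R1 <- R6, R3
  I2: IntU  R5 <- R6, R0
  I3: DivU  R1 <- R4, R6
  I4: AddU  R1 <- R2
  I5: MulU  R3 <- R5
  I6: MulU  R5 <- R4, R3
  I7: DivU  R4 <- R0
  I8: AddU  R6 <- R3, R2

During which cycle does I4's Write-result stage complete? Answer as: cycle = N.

cycle = 20

cycle 1: I1 issues→AddU
cycle 2: I1 reads, I2 issues→IntU
cycle 3: I2 reads
cycle 4: I1 exec-done, I2 exec-done
cycle 5: I1 writes R1, I2 writes R5
cycle 6: I3 issues→DivU
cycle 7: I3 reads
cycle 14: I3 exec-done
cycle 15: I3 writes R1
cycle 16: I4 issues→AddU
cycle 17: I4 reads, I5 issues→MulU
cycle 18: I5 reads
cycle 19: I4 exec-done
cycle 20: I4 writes R1
cycle 21: I5 exec-done
cycle 22: I5 writes R3
cycle 23: I6 issues→MulU
cycle 24: I6 reads, I7 issues→DivU
cycle 25: I7 reads, I8 issues→AddU
cycle 26: I8 reads
cycle 27: I6 exec-done
cycle 28: I6 writes R5, I8 exec-done
cycle 29: I8 writes R6
cycle 32: I7 exec-done
cycle 33: I7 writes R4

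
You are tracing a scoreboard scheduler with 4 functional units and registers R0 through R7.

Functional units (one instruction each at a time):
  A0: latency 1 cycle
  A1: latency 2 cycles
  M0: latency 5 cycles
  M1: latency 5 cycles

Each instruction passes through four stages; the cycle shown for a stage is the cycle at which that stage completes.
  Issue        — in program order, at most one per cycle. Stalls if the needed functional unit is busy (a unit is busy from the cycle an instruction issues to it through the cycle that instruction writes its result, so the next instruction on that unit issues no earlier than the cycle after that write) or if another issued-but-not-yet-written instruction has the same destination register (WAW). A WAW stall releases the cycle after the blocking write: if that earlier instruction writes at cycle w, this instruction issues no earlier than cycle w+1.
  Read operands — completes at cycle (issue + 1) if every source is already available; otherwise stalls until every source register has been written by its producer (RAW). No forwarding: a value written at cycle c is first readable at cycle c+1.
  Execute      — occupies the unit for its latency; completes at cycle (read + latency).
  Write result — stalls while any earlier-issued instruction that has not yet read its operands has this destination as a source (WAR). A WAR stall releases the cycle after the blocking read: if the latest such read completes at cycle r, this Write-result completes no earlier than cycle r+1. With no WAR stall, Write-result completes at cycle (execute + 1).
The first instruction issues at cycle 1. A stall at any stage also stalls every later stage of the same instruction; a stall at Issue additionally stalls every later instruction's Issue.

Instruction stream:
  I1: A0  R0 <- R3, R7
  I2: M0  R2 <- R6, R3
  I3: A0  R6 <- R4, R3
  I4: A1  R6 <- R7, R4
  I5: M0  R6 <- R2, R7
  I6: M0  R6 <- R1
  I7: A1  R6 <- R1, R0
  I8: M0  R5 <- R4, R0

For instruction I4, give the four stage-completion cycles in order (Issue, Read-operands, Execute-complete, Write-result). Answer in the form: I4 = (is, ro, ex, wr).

[1] issue I1 (A0)
[2] I1 read-ops · issue I2 (M0)
[3] I1 finished on A0 · I2 read-ops
[4] I1→R0
[5] issue I3 (A0)
[6] I3 read-ops
[7] I3 finished on A0
[8] I2 finished on M0 · I3→R6
[9] I2→R2 · issue I4 (A1)
[10] I4 read-ops
[12] I4 finished on A1
[13] I4→R6
[14] issue I5 (M0)
[15] I5 read-ops
[20] I5 finished on M0
[21] I5→R6
[22] issue I6 (M0)
[23] I6 read-ops
[28] I6 finished on M0
[29] I6→R6
[30] issue I7 (A1)
[31] I7 read-ops · issue I8 (M0)
[32] I8 read-ops
[33] I7 finished on A1
[34] I7→R6
[37] I8 finished on M0
[38] I8→R5

I4 = (9, 10, 12, 13)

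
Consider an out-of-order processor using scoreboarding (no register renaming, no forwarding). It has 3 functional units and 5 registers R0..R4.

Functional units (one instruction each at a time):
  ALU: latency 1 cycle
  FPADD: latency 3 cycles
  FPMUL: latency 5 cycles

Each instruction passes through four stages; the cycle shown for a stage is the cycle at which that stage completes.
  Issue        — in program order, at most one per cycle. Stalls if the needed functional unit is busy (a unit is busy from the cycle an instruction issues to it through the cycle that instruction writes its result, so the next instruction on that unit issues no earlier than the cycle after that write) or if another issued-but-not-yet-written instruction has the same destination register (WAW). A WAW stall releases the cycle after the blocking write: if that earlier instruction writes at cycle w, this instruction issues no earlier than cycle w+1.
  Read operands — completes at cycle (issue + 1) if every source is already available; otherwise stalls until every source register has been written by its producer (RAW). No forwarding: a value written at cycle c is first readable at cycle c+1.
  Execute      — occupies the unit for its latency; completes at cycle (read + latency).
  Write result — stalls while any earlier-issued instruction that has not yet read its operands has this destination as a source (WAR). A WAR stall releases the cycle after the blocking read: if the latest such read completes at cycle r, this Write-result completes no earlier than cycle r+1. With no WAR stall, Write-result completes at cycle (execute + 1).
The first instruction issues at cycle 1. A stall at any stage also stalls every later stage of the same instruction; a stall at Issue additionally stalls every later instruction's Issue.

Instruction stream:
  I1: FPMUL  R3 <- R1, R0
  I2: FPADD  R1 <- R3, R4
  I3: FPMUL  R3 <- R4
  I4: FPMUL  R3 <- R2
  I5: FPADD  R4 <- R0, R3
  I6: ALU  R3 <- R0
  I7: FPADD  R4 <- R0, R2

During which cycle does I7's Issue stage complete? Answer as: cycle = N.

[I1] 1/2/7/8
[I2] 2/9/12/13  (RAW R3: wait I1 write@8)
[I3] 9/10/15/16  (struct: FPMUL busy until I1 writes@8)
[I4] 17/18/23/24  (struct: FPMUL busy until I3 writes@16)
[I5] 18/25/28/29  (RAW R3: wait I4 write@24)
[I6] 25/26/27/28  (WAW R3: wait I4 write@24)
[I7] 30/31/34/35  (struct: FPADD busy until I5 writes@29)

cycle = 30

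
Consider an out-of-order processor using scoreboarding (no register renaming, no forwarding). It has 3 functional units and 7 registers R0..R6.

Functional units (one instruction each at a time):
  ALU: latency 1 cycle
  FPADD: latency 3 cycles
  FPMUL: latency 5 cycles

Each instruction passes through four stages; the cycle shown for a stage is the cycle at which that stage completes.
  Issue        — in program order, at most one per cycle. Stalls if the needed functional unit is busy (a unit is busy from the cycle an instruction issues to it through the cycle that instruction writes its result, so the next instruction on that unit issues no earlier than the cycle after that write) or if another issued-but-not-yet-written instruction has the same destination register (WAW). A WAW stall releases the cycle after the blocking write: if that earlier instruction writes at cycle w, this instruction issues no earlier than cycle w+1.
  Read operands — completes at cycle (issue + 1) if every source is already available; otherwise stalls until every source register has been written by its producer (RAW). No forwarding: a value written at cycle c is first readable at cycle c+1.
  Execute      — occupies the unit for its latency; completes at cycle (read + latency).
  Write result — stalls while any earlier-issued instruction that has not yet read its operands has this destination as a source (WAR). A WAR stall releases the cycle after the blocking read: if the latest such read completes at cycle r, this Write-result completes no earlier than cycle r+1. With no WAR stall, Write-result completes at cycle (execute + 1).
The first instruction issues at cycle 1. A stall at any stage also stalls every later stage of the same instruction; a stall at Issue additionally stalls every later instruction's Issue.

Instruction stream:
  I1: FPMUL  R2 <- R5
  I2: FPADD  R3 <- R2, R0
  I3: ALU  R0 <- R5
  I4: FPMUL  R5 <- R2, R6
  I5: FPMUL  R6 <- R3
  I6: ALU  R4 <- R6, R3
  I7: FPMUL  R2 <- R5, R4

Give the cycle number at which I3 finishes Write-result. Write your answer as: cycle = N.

cycle = 10

I1  is:1  ro:2  ex:7  wr:8
I2  is:2  ro:9  ex:12  wr:13  — RAW R2: wait I1 write@8
I3  is:3  ro:4  ex:5  wr:10  — WAR R0: wait I2 read@9
I4  is:9  ro:10  ex:15  wr:16  — struct: FPMUL busy until I1 writes@8
I5  is:17  ro:18  ex:23  wr:24  — struct: FPMUL busy until I4 writes@16
I6  is:18  ro:25  ex:26  wr:27  — RAW R6: wait I5 write@24
I7  is:25  ro:28  ex:33  wr:34  — struct: FPMUL busy until I5 writes@24, RAW R4: wait I6 write@27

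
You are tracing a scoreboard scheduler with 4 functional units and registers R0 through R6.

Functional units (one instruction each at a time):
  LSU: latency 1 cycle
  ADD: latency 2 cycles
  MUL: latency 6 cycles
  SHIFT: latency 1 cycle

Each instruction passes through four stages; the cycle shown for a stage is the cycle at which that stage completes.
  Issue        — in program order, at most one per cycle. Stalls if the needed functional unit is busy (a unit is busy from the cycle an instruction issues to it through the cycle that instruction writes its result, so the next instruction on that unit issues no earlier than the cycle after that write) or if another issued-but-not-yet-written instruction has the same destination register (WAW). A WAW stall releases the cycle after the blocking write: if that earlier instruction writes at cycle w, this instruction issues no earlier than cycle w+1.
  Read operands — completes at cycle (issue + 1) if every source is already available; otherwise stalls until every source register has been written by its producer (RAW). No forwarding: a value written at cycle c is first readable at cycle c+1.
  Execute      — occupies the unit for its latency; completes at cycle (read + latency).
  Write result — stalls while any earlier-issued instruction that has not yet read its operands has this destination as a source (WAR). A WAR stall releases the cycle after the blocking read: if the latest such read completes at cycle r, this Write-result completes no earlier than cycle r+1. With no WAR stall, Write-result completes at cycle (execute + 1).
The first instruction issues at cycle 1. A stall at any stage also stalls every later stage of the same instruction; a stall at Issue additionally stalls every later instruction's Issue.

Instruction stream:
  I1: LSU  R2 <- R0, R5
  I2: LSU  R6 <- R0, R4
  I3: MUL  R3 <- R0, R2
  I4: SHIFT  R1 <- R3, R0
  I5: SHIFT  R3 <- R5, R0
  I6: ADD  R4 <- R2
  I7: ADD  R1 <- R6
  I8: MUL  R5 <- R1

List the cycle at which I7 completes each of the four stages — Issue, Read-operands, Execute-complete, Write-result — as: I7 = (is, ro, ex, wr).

c1: I1 dispatched to LSU
c2: I1 operands ready
c3: I1 complete
c4: R2←I1
c5: I2 dispatched to LSU
c6: I2 operands ready; I3 dispatched to MUL
c7: I2 complete; I3 operands ready; I4 dispatched to SHIFT
c8: R6←I2
c13: I3 complete
c14: R3←I3
c15: I4 operands ready
c16: I4 complete
c17: R1←I4
c18: I5 dispatched to SHIFT
c19: I5 operands ready; I6 dispatched to ADD
c20: I5 complete; I6 operands ready
c21: R3←I5
c22: I6 complete
c23: R4←I6
c24: I7 dispatched to ADD
c25: I7 operands ready; I8 dispatched to MUL
c27: I7 complete
c28: R1←I7
c29: I8 operands ready
c35: I8 complete
c36: R5←I8

I7 = (24, 25, 27, 28)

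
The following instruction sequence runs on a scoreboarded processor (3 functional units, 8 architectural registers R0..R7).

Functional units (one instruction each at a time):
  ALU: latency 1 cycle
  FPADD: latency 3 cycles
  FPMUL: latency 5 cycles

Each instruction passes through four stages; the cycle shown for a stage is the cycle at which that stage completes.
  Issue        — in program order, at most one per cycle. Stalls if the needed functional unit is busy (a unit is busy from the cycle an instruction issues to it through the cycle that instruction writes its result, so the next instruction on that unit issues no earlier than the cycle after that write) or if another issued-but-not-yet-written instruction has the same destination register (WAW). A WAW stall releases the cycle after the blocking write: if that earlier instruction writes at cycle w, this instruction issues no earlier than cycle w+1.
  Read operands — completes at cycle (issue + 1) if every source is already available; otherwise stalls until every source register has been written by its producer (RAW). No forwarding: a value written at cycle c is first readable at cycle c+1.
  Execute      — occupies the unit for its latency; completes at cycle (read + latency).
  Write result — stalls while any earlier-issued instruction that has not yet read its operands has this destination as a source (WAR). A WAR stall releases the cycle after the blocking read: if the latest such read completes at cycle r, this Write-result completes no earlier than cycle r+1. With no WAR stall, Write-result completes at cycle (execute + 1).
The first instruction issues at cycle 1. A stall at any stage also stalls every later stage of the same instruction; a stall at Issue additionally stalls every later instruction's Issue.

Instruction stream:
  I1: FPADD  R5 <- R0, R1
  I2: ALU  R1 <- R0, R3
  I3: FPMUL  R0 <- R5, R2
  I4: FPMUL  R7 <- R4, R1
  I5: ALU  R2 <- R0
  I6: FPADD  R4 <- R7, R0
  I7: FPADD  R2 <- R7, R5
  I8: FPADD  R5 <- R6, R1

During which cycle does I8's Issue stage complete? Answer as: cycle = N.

cycle = 33

I1: IS=1 RO=2 EX=5 WR=6
I2: IS=2 RO=3 EX=4 WR=5
I3: IS=3 RO=7 EX=12 WR=13  [RAW R5: wait I1 write@6]
I4: IS=14 RO=15 EX=20 WR=21  [struct: FPMUL busy until I3 writes@13]
I5: IS=15 RO=16 EX=17 WR=18
I6: IS=16 RO=22 EX=25 WR=26  [RAW R7: wait I4 write@21]
I7: IS=27 RO=28 EX=31 WR=32  [struct: FPADD busy until I6 writes@26]
I8: IS=33 RO=34 EX=37 WR=38  [struct: FPADD busy until I7 writes@32]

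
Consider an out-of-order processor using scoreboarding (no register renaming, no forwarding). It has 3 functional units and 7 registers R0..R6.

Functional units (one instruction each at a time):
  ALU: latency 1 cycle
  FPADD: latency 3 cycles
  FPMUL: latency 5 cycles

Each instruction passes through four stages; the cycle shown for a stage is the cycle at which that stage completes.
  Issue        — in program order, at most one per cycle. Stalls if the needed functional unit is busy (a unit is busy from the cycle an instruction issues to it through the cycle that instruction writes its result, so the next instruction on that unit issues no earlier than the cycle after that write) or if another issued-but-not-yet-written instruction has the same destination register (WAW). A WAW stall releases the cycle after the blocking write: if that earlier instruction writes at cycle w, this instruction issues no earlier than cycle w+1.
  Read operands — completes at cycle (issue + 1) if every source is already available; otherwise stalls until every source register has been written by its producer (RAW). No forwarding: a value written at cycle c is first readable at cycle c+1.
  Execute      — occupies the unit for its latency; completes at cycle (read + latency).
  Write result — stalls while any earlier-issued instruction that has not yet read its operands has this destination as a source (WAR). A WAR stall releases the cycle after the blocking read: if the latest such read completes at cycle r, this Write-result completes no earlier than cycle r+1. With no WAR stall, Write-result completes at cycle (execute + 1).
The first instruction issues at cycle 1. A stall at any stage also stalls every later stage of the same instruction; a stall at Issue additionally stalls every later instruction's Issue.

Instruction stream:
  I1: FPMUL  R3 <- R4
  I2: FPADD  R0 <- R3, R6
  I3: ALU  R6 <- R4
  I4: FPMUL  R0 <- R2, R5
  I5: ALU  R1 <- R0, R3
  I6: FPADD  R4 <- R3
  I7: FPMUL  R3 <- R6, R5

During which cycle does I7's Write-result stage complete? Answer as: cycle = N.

cycle = 29

c1: issue I1 (FPMUL)
c2: I1 read-ops | issue I2 (FPADD)
c3: issue I3 (ALU)
c4: I3 read-ops
c5: I3 finished on ALU
c7: I1 finished on FPMUL
c8: I1→R3
c9: I2 read-ops
c10: I3→R6
c12: I2 finished on FPADD
c13: I2→R0
c14: issue I4 (FPMUL)
c15: I4 read-ops | issue I5 (ALU)
c16: issue I6 (FPADD)
c17: I6 read-ops
c20: I4 finished on FPMUL | I6 finished on FPADD
c21: I4→R0 | I6→R4
c22: I5 read-ops | issue I7 (FPMUL)
c23: I5 finished on ALU | I7 read-ops
c24: I5→R1
c28: I7 finished on FPMUL
c29: I7→R3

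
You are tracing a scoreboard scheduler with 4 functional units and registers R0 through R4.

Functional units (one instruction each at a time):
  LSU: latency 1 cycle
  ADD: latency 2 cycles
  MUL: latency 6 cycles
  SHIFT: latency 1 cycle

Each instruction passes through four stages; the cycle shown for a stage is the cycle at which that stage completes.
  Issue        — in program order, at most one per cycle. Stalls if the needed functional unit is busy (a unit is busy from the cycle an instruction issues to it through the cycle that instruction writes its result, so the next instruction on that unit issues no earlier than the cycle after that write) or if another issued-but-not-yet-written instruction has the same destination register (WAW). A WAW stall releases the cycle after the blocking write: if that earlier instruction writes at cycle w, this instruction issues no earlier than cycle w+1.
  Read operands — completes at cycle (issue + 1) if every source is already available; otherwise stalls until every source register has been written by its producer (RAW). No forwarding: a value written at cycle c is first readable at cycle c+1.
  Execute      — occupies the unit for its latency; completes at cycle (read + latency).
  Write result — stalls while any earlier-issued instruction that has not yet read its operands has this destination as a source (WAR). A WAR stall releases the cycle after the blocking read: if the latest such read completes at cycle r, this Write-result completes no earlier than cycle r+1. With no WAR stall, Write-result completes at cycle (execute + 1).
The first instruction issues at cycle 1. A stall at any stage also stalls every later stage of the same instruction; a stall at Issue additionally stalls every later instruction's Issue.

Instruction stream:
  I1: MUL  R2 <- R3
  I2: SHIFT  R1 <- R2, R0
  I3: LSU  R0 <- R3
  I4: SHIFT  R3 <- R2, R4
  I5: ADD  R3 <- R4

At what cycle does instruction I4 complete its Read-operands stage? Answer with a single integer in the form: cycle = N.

I1 -> (1, 2, 8, 9)
I2 -> (2, 10, 11, 12)  // RAW R2: wait I1 write@9
I3 -> (3, 4, 5, 11)  // WAR R0: wait I2 read@10
I4 -> (13, 14, 15, 16)  // struct: SHIFT busy until I2 writes@12
I5 -> (17, 18, 20, 21)  // WAW R3: wait I4 write@16

cycle = 14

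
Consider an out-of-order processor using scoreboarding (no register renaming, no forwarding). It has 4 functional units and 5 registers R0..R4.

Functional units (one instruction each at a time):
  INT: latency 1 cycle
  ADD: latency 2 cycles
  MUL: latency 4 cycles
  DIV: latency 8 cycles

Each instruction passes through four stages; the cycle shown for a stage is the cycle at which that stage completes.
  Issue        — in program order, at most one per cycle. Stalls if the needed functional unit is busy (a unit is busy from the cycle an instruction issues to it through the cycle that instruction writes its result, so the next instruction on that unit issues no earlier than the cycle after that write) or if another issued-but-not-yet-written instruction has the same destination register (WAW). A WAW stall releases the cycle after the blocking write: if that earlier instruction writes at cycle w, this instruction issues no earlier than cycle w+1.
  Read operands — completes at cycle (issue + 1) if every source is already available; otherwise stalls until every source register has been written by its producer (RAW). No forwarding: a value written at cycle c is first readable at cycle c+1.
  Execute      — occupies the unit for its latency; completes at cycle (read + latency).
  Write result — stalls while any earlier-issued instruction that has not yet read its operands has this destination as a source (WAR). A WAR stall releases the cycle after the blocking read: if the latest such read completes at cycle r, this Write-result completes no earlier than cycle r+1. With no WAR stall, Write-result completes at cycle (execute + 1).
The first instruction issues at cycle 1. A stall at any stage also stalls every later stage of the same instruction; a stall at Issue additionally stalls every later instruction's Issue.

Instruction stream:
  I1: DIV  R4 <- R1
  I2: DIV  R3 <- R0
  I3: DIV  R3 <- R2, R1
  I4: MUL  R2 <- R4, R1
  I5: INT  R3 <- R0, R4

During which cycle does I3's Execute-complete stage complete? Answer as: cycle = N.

cycle = 32

c1: issue I1 (DIV)
c2: I1 read-ops
c10: I1 finished on DIV
c11: I1→R4
c12: issue I2 (DIV)
c13: I2 read-ops
c21: I2 finished on DIV
c22: I2→R3
c23: issue I3 (DIV)
c24: I3 read-ops, issue I4 (MUL)
c25: I4 read-ops
c29: I4 finished on MUL
c30: I4→R2
c32: I3 finished on DIV
c33: I3→R3
c34: issue I5 (INT)
c35: I5 read-ops
c36: I5 finished on INT
c37: I5→R3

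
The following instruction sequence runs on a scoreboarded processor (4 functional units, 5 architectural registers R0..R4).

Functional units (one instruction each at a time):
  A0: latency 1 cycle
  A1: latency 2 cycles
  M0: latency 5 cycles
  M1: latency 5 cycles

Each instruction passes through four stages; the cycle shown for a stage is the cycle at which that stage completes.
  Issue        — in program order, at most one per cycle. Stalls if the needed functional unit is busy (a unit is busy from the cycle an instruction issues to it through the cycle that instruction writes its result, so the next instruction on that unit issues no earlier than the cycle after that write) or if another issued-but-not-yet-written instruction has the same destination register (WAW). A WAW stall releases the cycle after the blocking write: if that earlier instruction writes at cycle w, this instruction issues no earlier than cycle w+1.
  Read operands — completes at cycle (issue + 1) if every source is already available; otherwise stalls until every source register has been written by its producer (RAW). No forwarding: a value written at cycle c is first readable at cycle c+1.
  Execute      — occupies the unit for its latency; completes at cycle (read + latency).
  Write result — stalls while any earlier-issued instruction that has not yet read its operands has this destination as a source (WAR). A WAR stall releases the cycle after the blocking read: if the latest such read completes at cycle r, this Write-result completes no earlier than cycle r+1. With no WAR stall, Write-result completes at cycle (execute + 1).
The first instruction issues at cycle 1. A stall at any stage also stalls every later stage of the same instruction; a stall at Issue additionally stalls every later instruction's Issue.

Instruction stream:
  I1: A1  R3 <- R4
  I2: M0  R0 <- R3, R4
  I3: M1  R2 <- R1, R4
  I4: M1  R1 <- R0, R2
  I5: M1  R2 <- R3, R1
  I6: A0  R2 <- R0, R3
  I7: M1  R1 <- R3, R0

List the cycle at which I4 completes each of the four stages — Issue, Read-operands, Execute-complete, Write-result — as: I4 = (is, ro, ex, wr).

[1] issue I1 (A1)
[2] I1 read-ops, issue I2 (M0)
[3] issue I3 (M1)
[4] I1 finished on A1, I3 read-ops
[5] I1→R3
[6] I2 read-ops
[9] I3 finished on M1
[10] I3→R2
[11] I2 finished on M0, issue I4 (M1)
[12] I2→R0
[13] I4 read-ops
[18] I4 finished on M1
[19] I4→R1
[20] issue I5 (M1)
[21] I5 read-ops
[26] I5 finished on M1
[27] I5→R2
[28] issue I6 (A0)
[29] I6 read-ops, issue I7 (M1)
[30] I6 finished on A0, I7 read-ops
[31] I6→R2
[35] I7 finished on M1
[36] I7→R1

I4 = (11, 13, 18, 19)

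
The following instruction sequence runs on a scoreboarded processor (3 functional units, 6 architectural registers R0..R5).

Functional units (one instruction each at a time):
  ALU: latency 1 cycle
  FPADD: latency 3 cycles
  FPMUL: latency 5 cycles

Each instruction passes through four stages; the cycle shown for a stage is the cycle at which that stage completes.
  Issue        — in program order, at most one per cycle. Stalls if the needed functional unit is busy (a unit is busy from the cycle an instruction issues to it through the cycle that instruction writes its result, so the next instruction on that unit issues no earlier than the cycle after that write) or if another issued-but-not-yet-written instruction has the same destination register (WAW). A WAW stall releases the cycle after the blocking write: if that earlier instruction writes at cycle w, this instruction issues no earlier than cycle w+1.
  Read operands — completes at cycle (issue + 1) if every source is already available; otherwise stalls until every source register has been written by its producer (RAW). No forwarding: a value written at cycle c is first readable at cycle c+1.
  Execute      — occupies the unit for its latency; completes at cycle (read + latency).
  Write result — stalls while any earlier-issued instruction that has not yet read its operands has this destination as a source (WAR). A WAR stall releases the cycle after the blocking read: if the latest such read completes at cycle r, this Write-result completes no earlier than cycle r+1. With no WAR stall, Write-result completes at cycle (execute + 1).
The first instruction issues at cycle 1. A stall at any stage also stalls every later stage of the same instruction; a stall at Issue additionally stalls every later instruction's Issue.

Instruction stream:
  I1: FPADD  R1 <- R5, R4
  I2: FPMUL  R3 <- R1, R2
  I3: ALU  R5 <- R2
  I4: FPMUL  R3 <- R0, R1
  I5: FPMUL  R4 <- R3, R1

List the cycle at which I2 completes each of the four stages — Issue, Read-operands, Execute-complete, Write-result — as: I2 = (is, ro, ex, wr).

I1  is:1  ro:2  ex:5  wr:6
I2  is:2  ro:7  ex:12  wr:13  — RAW R1: wait I1 write@6
I3  is:3  ro:4  ex:5  wr:6
I4  is:14  ro:15  ex:20  wr:21  — struct: FPMUL busy until I2 writes@13
I5  is:22  ro:23  ex:28  wr:29  — struct: FPMUL busy until I4 writes@21

I2 = (2, 7, 12, 13)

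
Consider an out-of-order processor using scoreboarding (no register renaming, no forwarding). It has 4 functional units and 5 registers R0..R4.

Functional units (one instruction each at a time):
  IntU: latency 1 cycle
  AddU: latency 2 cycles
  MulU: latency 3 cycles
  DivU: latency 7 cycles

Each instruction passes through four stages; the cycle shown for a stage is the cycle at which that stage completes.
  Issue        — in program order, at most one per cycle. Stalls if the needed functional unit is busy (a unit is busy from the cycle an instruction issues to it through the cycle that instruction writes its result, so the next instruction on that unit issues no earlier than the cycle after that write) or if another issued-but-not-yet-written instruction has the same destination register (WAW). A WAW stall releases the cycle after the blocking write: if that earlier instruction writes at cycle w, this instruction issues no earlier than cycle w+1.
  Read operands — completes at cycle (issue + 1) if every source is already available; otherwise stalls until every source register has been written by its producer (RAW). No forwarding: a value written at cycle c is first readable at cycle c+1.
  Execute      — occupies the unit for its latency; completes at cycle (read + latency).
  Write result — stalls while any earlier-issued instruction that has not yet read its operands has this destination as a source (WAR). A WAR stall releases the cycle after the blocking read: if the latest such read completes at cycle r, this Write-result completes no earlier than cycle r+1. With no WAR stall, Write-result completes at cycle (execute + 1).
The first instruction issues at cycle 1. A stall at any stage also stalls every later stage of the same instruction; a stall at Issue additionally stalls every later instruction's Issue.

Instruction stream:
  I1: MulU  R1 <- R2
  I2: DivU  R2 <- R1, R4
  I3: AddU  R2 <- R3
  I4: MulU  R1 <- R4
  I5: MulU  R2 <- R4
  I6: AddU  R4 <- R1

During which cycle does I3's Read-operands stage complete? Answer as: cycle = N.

cycle = 17

c1: I1 issues→MulU
c2: I1 reads | I2 issues→DivU
c5: I1 exec-done
c6: I1 writes R1
c7: I2 reads
c14: I2 exec-done
c15: I2 writes R2
c16: I3 issues→AddU
c17: I3 reads | I4 issues→MulU
c18: I4 reads
c19: I3 exec-done
c20: I3 writes R2
c21: I4 exec-done
c22: I4 writes R1
c23: I5 issues→MulU
c24: I5 reads | I6 issues→AddU
c25: I6 reads
c27: I5 exec-done | I6 exec-done
c28: I5 writes R2 | I6 writes R4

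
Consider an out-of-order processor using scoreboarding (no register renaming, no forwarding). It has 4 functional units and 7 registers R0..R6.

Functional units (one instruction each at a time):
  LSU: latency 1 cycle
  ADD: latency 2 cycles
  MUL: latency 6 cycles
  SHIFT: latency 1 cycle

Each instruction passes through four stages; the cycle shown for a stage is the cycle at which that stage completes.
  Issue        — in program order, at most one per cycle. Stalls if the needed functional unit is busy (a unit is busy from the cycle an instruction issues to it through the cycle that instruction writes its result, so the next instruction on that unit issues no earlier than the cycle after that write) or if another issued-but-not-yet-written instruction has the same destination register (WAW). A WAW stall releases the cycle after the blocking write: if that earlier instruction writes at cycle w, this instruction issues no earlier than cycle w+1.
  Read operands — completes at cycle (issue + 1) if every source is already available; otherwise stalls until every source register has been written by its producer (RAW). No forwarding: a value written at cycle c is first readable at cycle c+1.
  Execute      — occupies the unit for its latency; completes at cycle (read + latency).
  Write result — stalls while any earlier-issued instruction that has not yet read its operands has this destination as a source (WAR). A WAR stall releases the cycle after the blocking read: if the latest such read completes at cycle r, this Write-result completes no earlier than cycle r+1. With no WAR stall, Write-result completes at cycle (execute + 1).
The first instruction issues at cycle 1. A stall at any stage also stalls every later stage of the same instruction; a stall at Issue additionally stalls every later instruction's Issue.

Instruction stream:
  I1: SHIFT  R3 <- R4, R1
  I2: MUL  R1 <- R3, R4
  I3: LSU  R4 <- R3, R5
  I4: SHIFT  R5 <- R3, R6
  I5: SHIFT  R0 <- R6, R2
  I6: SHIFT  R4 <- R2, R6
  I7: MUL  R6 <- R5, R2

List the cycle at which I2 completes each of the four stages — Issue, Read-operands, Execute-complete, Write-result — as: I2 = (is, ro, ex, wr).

c1: I1 issues→SHIFT
c2: I1 reads | I2 issues→MUL
c3: I1 exec-done | I3 issues→LSU
c4: I1 writes R3
c5: I2 reads | I3 reads | I4 issues→SHIFT
c6: I3 exec-done | I4 reads
c7: I3 writes R4 | I4 exec-done
c8: I4 writes R5
c9: I5 issues→SHIFT
c10: I5 reads
c11: I2 exec-done | I5 exec-done
c12: I2 writes R1 | I5 writes R0
c13: I6 issues→SHIFT
c14: I6 reads | I7 issues→MUL
c15: I6 exec-done | I7 reads
c16: I6 writes R4
c21: I7 exec-done
c22: I7 writes R6

I2 = (2, 5, 11, 12)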